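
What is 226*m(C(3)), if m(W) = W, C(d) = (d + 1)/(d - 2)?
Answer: 904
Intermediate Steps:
C(d) = (1 + d)/(-2 + d)
226*m(C(3)) = 226*((1 + 3)/(-2 + 3)) = 226*(4/1) = 226*(1*4) = 226*4 = 904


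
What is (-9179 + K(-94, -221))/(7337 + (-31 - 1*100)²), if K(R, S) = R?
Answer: -3091/8166 ≈ -0.37852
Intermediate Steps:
(-9179 + K(-94, -221))/(7337 + (-31 - 1*100)²) = (-9179 - 94)/(7337 + (-31 - 1*100)²) = -9273/(7337 + (-31 - 100)²) = -9273/(7337 + (-131)²) = -9273/(7337 + 17161) = -9273/24498 = -9273*1/24498 = -3091/8166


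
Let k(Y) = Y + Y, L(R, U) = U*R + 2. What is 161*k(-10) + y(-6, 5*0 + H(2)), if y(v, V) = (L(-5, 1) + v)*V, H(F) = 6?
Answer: -3274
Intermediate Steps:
L(R, U) = 2 + R*U (L(R, U) = R*U + 2 = 2 + R*U)
k(Y) = 2*Y
y(v, V) = V*(-3 + v) (y(v, V) = ((2 - 5*1) + v)*V = ((2 - 5) + v)*V = (-3 + v)*V = V*(-3 + v))
161*k(-10) + y(-6, 5*0 + H(2)) = 161*(2*(-10)) + (5*0 + 6)*(-3 - 6) = 161*(-20) + (0 + 6)*(-9) = -3220 + 6*(-9) = -3220 - 54 = -3274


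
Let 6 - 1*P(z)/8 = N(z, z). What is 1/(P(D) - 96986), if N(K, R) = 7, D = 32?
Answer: -1/96994 ≈ -1.0310e-5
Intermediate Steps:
P(z) = -8 (P(z) = 48 - 8*7 = 48 - 56 = -8)
1/(P(D) - 96986) = 1/(-8 - 96986) = 1/(-96994) = -1/96994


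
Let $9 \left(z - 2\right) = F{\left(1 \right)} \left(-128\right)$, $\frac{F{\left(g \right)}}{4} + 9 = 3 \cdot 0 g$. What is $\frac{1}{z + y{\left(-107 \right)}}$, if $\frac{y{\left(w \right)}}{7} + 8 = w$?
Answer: $- \frac{1}{291} \approx -0.0034364$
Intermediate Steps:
$y{\left(w \right)} = -56 + 7 w$
$F{\left(g \right)} = -36$ ($F{\left(g \right)} = -36 + 4 \cdot 3 \cdot 0 g = -36 + 4 \cdot 0 g = -36 + 4 \cdot 0 = -36 + 0 = -36$)
$z = 514$ ($z = 2 + \frac{\left(-36\right) \left(-128\right)}{9} = 2 + \frac{1}{9} \cdot 4608 = 2 + 512 = 514$)
$\frac{1}{z + y{\left(-107 \right)}} = \frac{1}{514 + \left(-56 + 7 \left(-107\right)\right)} = \frac{1}{514 - 805} = \frac{1}{-291} = - \frac{1}{291}$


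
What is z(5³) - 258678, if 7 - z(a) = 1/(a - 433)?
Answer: -79670667/308 ≈ -2.5867e+5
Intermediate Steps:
z(a) = 7 - 1/(-433 + a) (z(a) = 7 - 1/(a - 433) = 7 - 1/(-433 + a))
z(5³) - 258678 = (-3032 + 7*5³)/(-433 + 5³) - 258678 = (-3032 + 7*125)/(-433 + 125) - 258678 = (-3032 + 875)/(-308) - 258678 = -1/308*(-2157) - 258678 = 2157/308 - 258678 = -79670667/308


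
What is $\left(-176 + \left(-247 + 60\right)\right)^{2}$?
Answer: $131769$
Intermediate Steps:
$\left(-176 + \left(-247 + 60\right)\right)^{2} = \left(-176 - 187\right)^{2} = \left(-363\right)^{2} = 131769$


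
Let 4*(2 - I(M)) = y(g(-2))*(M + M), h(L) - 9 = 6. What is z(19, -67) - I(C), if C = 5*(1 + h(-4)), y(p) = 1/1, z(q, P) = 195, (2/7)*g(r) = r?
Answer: 233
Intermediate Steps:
g(r) = 7*r/2
y(p) = 1
h(L) = 15 (h(L) = 9 + 6 = 15)
C = 80 (C = 5*(1 + 15) = 5*16 = 80)
I(M) = 2 - M/2 (I(M) = 2 - (M + M)/4 = 2 - 2*M/4 = 2 - M/2)
z(19, -67) - I(C) = 195 - (2 - ½*80) = 195 - (2 - 40) = 195 - 1*(-38) = 195 + 38 = 233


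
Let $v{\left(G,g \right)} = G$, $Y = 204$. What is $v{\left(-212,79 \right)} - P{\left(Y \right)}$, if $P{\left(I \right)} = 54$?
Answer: $-266$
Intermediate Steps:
$v{\left(-212,79 \right)} - P{\left(Y \right)} = -212 - 54 = -266$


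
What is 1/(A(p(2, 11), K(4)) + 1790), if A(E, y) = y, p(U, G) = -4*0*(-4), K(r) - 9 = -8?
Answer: 1/1791 ≈ 0.00055835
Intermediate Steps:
K(r) = 1 (K(r) = 9 - 8 = 1)
p(U, G) = 0 (p(U, G) = 0*(-4) = 0)
1/(A(p(2, 11), K(4)) + 1790) = 1/(1 + 1790) = 1/1791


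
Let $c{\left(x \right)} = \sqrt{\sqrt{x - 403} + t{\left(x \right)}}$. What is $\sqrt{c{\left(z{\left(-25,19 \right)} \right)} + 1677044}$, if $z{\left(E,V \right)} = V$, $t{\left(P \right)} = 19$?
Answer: $\sqrt{1677044 + \sqrt{19 + 8 i \sqrt{6}}} \approx 1295.0 + 0.0007 i$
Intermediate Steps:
$c{\left(x \right)} = \sqrt{19 + \sqrt{-403 + x}}$ ($c{\left(x \right)} = \sqrt{\sqrt{x - 403} + 19} = \sqrt{\sqrt{-403 + x} + 19} = \sqrt{19 + \sqrt{-403 + x}}$)
$\sqrt{c{\left(z{\left(-25,19 \right)} \right)} + 1677044} = \sqrt{\sqrt{19 + \sqrt{-403 + 19}} + 1677044} = \sqrt{\sqrt{19 + \sqrt{-384}} + 1677044} = \sqrt{\sqrt{19 + 8 i \sqrt{6}} + 1677044} = \sqrt{1677044 + \sqrt{19 + 8 i \sqrt{6}}}$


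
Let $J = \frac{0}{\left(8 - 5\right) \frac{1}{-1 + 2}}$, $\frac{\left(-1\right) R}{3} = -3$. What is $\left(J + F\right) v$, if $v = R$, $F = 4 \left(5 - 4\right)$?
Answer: $36$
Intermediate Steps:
$R = 9$ ($R = \left(-3\right) \left(-3\right) = 9$)
$F = 4$ ($F = 4 \cdot 1 = 4$)
$v = 9$
$J = 0$ ($J = \frac{0}{3 \cdot 1^{-1}} = \frac{0}{3 \cdot 1} = \frac{0}{3} = 0 \cdot \frac{1}{3} = 0$)
$\left(J + F\right) v = \left(0 + 4\right) 9 = 4 \cdot 9 = 36$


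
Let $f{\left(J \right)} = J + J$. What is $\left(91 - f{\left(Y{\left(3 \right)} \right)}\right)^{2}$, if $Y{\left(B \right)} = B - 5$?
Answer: $9025$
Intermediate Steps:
$Y{\left(B \right)} = -5 + B$
$f{\left(J \right)} = 2 J$
$\left(91 - f{\left(Y{\left(3 \right)} \right)}\right)^{2} = \left(91 - 2 \left(-5 + 3\right)\right)^{2} = \left(91 - 2 \left(-2\right)\right)^{2} = \left(91 - -4\right)^{2} = \left(91 + 4\right)^{2} = 95^{2} = 9025$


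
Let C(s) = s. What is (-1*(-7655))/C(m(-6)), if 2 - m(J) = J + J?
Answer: 7655/14 ≈ 546.79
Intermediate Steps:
m(J) = 2 - 2*J (m(J) = 2 - (J + J) = 2 - 2*J)
(-1*(-7655))/C(m(-6)) = (-1*(-7655))/(2 - 2*(-6)) = 7655/(2 + 12) = 7655/14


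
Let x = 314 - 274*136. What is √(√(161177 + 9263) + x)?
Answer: √(-36950 + 2*√42610) ≈ 191.15*I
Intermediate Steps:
x = -36950 (x = 314 - 37264 = -36950)
√(√(161177 + 9263) + x) = √(√(161177 + 9263) - 36950) = √(√170440 - 36950) = √(2*√42610 - 36950) = √(-36950 + 2*√42610)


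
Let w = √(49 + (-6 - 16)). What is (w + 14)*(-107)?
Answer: -1498 - 321*√3 ≈ -2054.0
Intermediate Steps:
w = 3*√3 (w = √(49 - 22) = √27 = 3*√3 ≈ 5.1962)
(w + 14)*(-107) = (3*√3 + 14)*(-107) = (14 + 3*√3)*(-107) = -1498 - 321*√3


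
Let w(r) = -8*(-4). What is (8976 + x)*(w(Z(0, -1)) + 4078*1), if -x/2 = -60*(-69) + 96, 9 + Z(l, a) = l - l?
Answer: 2071440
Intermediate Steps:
Z(l, a) = -9 (Z(l, a) = -9 + (l - l) = -9 + 0 = -9)
w(r) = 32
x = -8472 (x = -2*(-60*(-69) + 96) = -2*(4140 + 96) = -2*4236 = -8472)
(8976 + x)*(w(Z(0, -1)) + 4078*1) = (8976 - 8472)*(32 + 4078*1) = 504*(32 + 4078) = 504*4110 = 2071440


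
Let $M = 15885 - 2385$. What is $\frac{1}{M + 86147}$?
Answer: $\frac{1}{99647} \approx 1.0035 \cdot 10^{-5}$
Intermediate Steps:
$M = 13500$
$\frac{1}{M + 86147} = \frac{1}{13500 + 86147} = \frac{1}{99647}$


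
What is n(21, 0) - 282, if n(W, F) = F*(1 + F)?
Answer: -282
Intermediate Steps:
n(21, 0) - 282 = 0*(1 + 0) - 282 = 0*1 - 282 = 0 - 282 = -282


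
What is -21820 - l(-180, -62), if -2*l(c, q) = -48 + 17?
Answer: -43671/2 ≈ -21836.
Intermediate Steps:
l(c, q) = 31/2 (l(c, q) = -(-48 + 17)/2 = -1/2*(-31) = 31/2)
-21820 - l(-180, -62) = -21820 - 1*31/2 = -21820 - 31/2 = -43671/2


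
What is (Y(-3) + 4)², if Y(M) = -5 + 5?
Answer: 16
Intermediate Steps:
Y(M) = 0
(Y(-3) + 4)² = (0 + 4)² = 4² = 16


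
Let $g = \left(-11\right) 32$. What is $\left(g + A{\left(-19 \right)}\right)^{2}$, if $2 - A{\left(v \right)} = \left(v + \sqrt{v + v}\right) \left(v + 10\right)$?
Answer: $268363 - 9378 i \sqrt{38} \approx 2.6836 \cdot 10^{5} - 57810.0 i$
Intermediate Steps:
$g = -352$
$A{\left(v \right)} = 2 - \left(10 + v\right) \left(v + \sqrt{2} \sqrt{v}\right)$ ($A{\left(v \right)} = 2 - \left(v + \sqrt{v + v}\right) \left(v + 10\right) = 2 - \left(v + \sqrt{2 v}\right) \left(10 + v\right) = 2 - \left(v + \sqrt{2} \sqrt{v}\right) \left(10 + v\right) = 2 - \left(10 + v\right) \left(v + \sqrt{2} \sqrt{v}\right)$)
$\left(g + A{\left(-19 \right)}\right)^{2} = \left(-352 - \left(169 + \sqrt{2} \left(-19\right)^{\frac{3}{2}} + 10 \sqrt{2} \sqrt{-19}\right)\right)^{2} = \left(-352 - \left(169 + \sqrt{2} \left(- 19 i \sqrt{19}\right) + 10 \sqrt{2} i \sqrt{19}\right)\right)^{2} = \left(-352 + \left(2 - 361 + 190 + 19 i \sqrt{38} - 10 i \sqrt{38}\right)\right)^{2} = \left(-352 - \left(169 - 9 i \sqrt{38}\right)\right)^{2} = \left(-521 + 9 i \sqrt{38}\right)^{2}$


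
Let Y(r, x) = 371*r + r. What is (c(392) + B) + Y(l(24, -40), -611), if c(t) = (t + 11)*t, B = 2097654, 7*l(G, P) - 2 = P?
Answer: 15775274/7 ≈ 2.2536e+6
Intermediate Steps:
l(G, P) = 2/7 + P/7
Y(r, x) = 372*r
c(t) = t*(11 + t) (c(t) = (11 + t)*t = t*(11 + t))
(c(392) + B) + Y(l(24, -40), -611) = (392*(11 + 392) + 2097654) + 372*(2/7 + (1/7)*(-40)) = (392*403 + 2097654) + 372*(2/7 - 40/7) = (157976 + 2097654) + 372*(-38/7) = 2255630 - 14136/7 = 15775274/7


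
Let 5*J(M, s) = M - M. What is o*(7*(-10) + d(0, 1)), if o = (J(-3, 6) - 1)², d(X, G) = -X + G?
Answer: -69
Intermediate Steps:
d(X, G) = G - X
J(M, s) = 0 (J(M, s) = (M - M)/5 = (⅕)*0 = 0)
o = 1 (o = (0 - 1)² = (-1)² = 1)
o*(7*(-10) + d(0, 1)) = 1*(7*(-10) + (1 - 1*0)) = 1*(-70 + (1 + 0)) = 1*(-70 + 1) = 1*(-69) = -69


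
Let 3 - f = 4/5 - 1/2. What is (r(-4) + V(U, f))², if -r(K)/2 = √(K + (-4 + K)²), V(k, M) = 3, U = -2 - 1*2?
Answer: 249 - 24*√15 ≈ 156.05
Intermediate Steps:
U = -4 (U = -2 - 2 = -4)
f = 27/10 (f = 3 - (4/5 - 1/2) = 3 - (4*(⅕) - 1*½) = 3 - (⅘ - ½) = 3 - 1*3/10 = 3 - 3/10 = 27/10 ≈ 2.7000)
r(K) = -2*√(K + (-4 + K)²)
(r(-4) + V(U, f))² = (-2*√(-4 + (-4 - 4)²) + 3)² = (-2*√(-4 + (-8)²) + 3)² = (-2*√(-4 + 64) + 3)² = (-4*√15 + 3)² = (3 - 4*√15)²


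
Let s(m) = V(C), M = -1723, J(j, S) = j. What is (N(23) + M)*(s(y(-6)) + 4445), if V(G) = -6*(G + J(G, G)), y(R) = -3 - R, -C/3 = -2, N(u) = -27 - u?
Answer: -7753329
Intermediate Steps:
C = 6 (C = -3*(-2) = 6)
V(G) = -12*G (V(G) = -6*(G + G) = -12*G)
s(m) = -72 (s(m) = -12*6 = -72)
(N(23) + M)*(s(y(-6)) + 4445) = ((-27 - 1*23) - 1723)*(-72 + 4445) = ((-27 - 23) - 1723)*4373 = (-50 - 1723)*4373 = -1773*4373 = -7753329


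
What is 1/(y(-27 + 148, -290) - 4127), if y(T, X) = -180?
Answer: -1/4307 ≈ -0.00023218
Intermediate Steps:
1/(y(-27 + 148, -290) - 4127) = 1/(-180 - 4127) = 1/(-4307) = -1/4307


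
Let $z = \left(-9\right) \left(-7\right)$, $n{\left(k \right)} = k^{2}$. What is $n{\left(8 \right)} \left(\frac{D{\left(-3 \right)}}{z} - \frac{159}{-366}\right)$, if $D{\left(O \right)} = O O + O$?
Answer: $\frac{43424}{1281} \approx 33.898$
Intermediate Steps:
$z = 63$
$D{\left(O \right)} = O + O^{2}$ ($D{\left(O \right)} = O^{2} + O = O + O^{2}$)
$n{\left(8 \right)} \left(\frac{D{\left(-3 \right)}}{z} - \frac{159}{-366}\right) = 8^{2} \left(\frac{\left(-3\right) \left(1 - 3\right)}{63} - \frac{159}{-366}\right) = 64 \left(\left(-3\right) \left(-2\right) \frac{1}{63} - - \frac{53}{122}\right) = 64 \left(6 \cdot \frac{1}{63} + \frac{53}{122}\right) = 64 \left(\frac{2}{21} + \frac{53}{122}\right) = 64 \cdot \frac{1357}{2562} = \frac{43424}{1281}$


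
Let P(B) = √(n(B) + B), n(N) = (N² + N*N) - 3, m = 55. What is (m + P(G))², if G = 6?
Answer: 3100 + 550*√3 ≈ 4052.6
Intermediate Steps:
n(N) = -3 + 2*N² (n(N) = (N² + N²) - 3 = 2*N² - 3 = -3 + 2*N²)
P(B) = √(-3 + B + 2*B²) (P(B) = √((-3 + 2*B²) + B) = √(-3 + B + 2*B²))
(m + P(G))² = (55 + √(-3 + 6 + 2*6²))² = (55 + √(-3 + 6 + 2*36))² = (55 + √(-3 + 6 + 72))² = (55 + √75)² = (55 + 5*√3)²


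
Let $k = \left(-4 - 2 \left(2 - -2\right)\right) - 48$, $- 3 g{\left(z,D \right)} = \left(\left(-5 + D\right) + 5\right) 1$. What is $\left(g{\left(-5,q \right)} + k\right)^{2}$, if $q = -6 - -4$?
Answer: $\frac{31684}{9} \approx 3520.4$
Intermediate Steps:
$q = -2$ ($q = -6 + 4 = -2$)
$g{\left(z,D \right)} = - \frac{D}{3}$ ($g{\left(z,D \right)} = - \frac{\left(\left(-5 + D\right) + 5\right) 1}{3} = - \frac{D 1}{3} = - \frac{D}{3}$)
$k = -60$ ($k = \left(-4 - 2 \left(2 + 2\right)\right) - 48 = \left(-4 - 8\right) - 48 = -12 - 48 = -60$)
$\left(g{\left(-5,q \right)} + k\right)^{2} = \left(\left(- \frac{1}{3}\right) \left(-2\right) - 60\right)^{2} = \left(\frac{2}{3} - 60\right)^{2} = \left(- \frac{178}{3}\right)^{2} = \frac{31684}{9}$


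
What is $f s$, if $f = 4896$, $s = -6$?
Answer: $-29376$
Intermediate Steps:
$f s = 4896 \left(-6\right) = -29376$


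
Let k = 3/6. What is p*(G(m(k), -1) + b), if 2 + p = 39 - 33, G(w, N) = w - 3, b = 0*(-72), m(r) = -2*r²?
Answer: -14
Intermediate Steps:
k = ½ (k = 3*(⅙) = ½ ≈ 0.50000)
b = 0
G(w, N) = -3 + w
p = 4 (p = -2 + (39 - 33) = -2 + 6 = 4)
p*(G(m(k), -1) + b) = 4*((-3 - 2*(½)²) + 0) = 4*((-3 - 2*¼) + 0) = 4*((-3 - ½) + 0) = 4*(-7/2 + 0) = 4*(-7/2) = -14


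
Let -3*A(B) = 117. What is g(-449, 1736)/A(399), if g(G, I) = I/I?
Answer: -1/39 ≈ -0.025641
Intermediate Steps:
g(G, I) = 1
A(B) = -39 (A(B) = -⅓*117 = -39)
g(-449, 1736)/A(399) = 1/(-39) = 1*(-1/39) = -1/39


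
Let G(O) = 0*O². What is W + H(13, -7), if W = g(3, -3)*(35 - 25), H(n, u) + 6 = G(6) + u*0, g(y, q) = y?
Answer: 24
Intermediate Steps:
G(O) = 0
H(n, u) = -6 (H(n, u) = -6 + (0 + u*0) = -6 + (0 + 0) = -6 + 0 = -6)
W = 30 (W = 3*(35 - 25) = 3*10 = 30)
W + H(13, -7) = 30 - 6 = 24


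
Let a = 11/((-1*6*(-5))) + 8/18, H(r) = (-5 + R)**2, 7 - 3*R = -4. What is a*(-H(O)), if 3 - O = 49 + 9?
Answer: -584/405 ≈ -1.4420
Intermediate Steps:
R = 11/3 (R = 7/3 - 1/3*(-4) = 7/3 + 4/3 = 11/3 ≈ 3.6667)
O = -55 (O = 3 - (49 + 9) = 3 - 1*58 = 3 - 58 = -55)
H(r) = 16/9 (H(r) = (-5 + 11/3)**2 = (-4/3)**2 = 16/9)
a = 73/90 (a = 11/((-6*(-5))) + 8*(1/18) = 11/30 + 4/9 = 73/90 ≈ 0.81111)
a*(-H(O)) = 73*(-1*16/9)/90 = (73/90)*(-16/9) = -584/405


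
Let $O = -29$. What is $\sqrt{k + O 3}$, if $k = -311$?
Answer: $i \sqrt{398} \approx 19.95 i$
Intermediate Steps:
$\sqrt{k + O 3} = \sqrt{-311 - 87} = \sqrt{-398} = i \sqrt{398}$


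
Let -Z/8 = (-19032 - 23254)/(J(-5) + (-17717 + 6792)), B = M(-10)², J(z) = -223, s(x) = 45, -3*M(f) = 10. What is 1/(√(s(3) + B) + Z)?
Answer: -78567388/2238862493 - 863041*√505/2238862493 ≈ -0.043755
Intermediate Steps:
M(f) = -10/3 (M(f) = -⅓*10 = -10/3)
B = 100/9 (B = (-10/3)² = 100/9 ≈ 11.111)
Z = -84572/2787 (Z = -8*(-19032 - 23254)/(-223 + (-17717 + 6792)) = -(-338288)/(-223 - 10925) = -(-338288)/(-11148) = -(-338288)*(-1)/11148 = -8*21143/5574 = -84572/2787 ≈ -30.345)
1/(√(s(3) + B) + Z) = 1/(√(45 + 100/9) - 84572/2787) = 1/(√(505/9) - 84572/2787) = 1/(√505/3 - 84572/2787) = 1/(-84572/2787 + √505/3)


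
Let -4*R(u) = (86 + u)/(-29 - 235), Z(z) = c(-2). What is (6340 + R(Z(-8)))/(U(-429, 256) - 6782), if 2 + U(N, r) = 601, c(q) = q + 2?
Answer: -3347563/3264624 ≈ -1.0254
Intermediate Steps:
c(q) = 2 + q
Z(z) = 0 (Z(z) = 2 - 2 = 0)
U(N, r) = 599 (U(N, r) = -2 + 601 = 599)
R(u) = 43/528 + u/1056 (R(u) = -(86 + u)/(4*(-29 - 235)) = -(86 + u)/(4*(-264)) = -(86 + u)*(-1)/(4*264) = -(-43/132 - u/264)/4 = 43/528 + u/1056)
(6340 + R(Z(-8)))/(U(-429, 256) - 6782) = (6340 + (43/528 + (1/1056)*0))/(599 - 6782) = (6340 + (43/528 + 0))/(-6183) = (6340 + 43/528)*(-1/6183) = (3347563/528)*(-1/6183) = -3347563/3264624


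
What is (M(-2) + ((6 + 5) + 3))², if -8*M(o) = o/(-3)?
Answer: 27889/144 ≈ 193.67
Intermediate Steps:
M(o) = o/24 (M(o) = -o/(8*(-3)) = -o*(-1)/(8*3) = -(-1)*o/24 = o/24)
(M(-2) + ((6 + 5) + 3))² = ((1/24)*(-2) + ((6 + 5) + 3))² = (-1/12 + (11 + 3))² = (-1/12 + 14)² = (167/12)² = 27889/144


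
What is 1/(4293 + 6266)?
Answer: 1/10559 ≈ 9.4706e-5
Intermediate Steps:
1/(4293 + 6266) = 1/10559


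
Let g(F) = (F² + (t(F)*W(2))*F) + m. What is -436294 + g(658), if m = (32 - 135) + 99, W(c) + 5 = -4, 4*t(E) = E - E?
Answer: -3334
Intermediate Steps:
t(E) = 0 (t(E) = (E - E)/4 = (¼)*0 = 0)
W(c) = -9 (W(c) = -5 - 4 = -9)
m = -4 (m = -103 + 99 = -4)
g(F) = -4 + F² (g(F) = (F² + (0*(-9))*F) - 4 = (F² + 0*F) - 4 = (F² + 0) - 4 = F² - 4 = -4 + F²)
-436294 + g(658) = -436294 + (-4 + 658²) = -436294 + (-4 + 432964) = -436294 + 432960 = -3334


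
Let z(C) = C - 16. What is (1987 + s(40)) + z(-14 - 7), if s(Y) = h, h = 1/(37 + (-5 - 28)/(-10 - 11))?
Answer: 526507/270 ≈ 1950.0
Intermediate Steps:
h = 7/270 (h = 1/(37 - 33/(-21)) = 1/(37 - 33*(-1/21)) = 1/(37 + 11/7) = 1/(270/7) = 7/270 ≈ 0.025926)
s(Y) = 7/270
z(C) = -16 + C
(1987 + s(40)) + z(-14 - 7) = (1987 + 7/270) + (-16 + (-14 - 7)) = 536497/270 + (-16 - 21) = 536497/270 - 37 = 526507/270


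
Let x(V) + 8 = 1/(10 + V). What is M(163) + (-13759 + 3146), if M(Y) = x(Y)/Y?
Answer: -299277370/28199 ≈ -10613.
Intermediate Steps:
x(V) = -8 + 1/(10 + V)
M(Y) = (-79 - 8*Y)/(Y*(10 + Y)) (M(Y) = ((-79 - 8*Y)/(10 + Y))/Y = (-79 - 8*Y)/(Y*(10 + Y)))
M(163) + (-13759 + 3146) = (-79 - 8*163)/(163*(10 + 163)) + (-13759 + 3146) = (1/163)*(-79 - 1304)/173 - 10613 = (1/163)*(1/173)*(-1383) - 10613 = -1383/28199 - 10613 = -299277370/28199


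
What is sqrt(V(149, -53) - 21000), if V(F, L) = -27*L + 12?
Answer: 3*I*sqrt(2173) ≈ 139.85*I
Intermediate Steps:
V(F, L) = 12 - 27*L
sqrt(V(149, -53) - 21000) = sqrt((12 - 27*(-53)) - 21000) = sqrt((12 + 1431) - 21000) = sqrt(1443 - 21000) = sqrt(-19557) = 3*I*sqrt(2173)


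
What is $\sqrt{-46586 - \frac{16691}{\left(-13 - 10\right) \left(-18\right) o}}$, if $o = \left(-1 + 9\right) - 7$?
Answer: $\frac{i \sqrt{887951570}}{138} \approx 215.93 i$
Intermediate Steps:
$o = 1$ ($o = 8 - 7 = 1$)
$\sqrt{-46586 - \frac{16691}{\left(-13 - 10\right) \left(-18\right) o}} = \sqrt{-46586 - \frac{16691}{\left(-13 - 10\right) \left(-18\right) 1}} = \sqrt{-46586 - \frac{16691}{\left(-23\right) \left(-18\right) 1}} = \sqrt{-46586 - \frac{16691}{414 \cdot 1}} = \sqrt{-46586 - \frac{16691}{414}} = \sqrt{- \frac{19303295}{414}} = \frac{i \sqrt{887951570}}{138}$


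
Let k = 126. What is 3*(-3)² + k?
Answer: 153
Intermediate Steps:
3*(-3)² + k = 3*(-3)² + 126 = 3*9 + 126 = 27 + 126 = 153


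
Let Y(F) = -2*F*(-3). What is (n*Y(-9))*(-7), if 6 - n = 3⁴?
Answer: -28350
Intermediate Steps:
Y(F) = 6*F
n = -75 (n = 6 - 1*3⁴ = 6 - 1*81 = 6 - 81 = -75)
(n*Y(-9))*(-7) = -450*(-9)*(-7) = -75*(-54)*(-7) = 4050*(-7) = -28350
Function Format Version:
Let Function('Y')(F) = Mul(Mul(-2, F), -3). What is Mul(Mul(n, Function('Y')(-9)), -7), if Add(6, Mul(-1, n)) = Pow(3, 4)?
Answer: -28350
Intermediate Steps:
Function('Y')(F) = Mul(6, F)
n = -75 (n = Add(6, Mul(-1, Pow(3, 4))) = Add(6, Mul(-1, 81)) = Add(6, -81) = -75)
Mul(Mul(n, Function('Y')(-9)), -7) = Mul(Mul(-75, Mul(6, -9)), -7) = Mul(Mul(-75, -54), -7) = Mul(4050, -7) = -28350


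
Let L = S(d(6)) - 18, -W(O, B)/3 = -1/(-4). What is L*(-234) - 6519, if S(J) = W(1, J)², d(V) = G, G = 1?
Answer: -19509/8 ≈ -2438.6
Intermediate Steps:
d(V) = 1
W(O, B) = -¾ (W(O, B) = -(-3)/(-4) = -(-3)*(-1)/4 = -3*¼ = -¾)
S(J) = 9/16 (S(J) = (-¾)² = 9/16)
L = -279/16 (L = 9/16 - 18 = -279/16 ≈ -17.438)
L*(-234) - 6519 = -279/16*(-234) - 6519 = 32643/8 - 6519 = -19509/8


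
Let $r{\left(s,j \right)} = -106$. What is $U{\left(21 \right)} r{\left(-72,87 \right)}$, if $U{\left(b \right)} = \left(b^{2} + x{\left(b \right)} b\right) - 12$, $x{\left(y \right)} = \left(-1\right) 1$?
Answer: $-43248$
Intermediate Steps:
$x{\left(y \right)} = -1$
$U{\left(b \right)} = -12 + b^{2} - b$ ($U{\left(b \right)} = \left(b^{2} - b\right) - 12 = -12 + b^{2} - b$)
$U{\left(21 \right)} r{\left(-72,87 \right)} = \left(-12 + 21^{2} - 21\right) \left(-106\right) = \left(-12 + 441 - 21\right) \left(-106\right) = 408 \left(-106\right) = -43248$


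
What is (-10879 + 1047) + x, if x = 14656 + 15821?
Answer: 20645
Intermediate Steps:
x = 30477
(-10879 + 1047) + x = (-10879 + 1047) + 30477 = -9832 + 30477 = 20645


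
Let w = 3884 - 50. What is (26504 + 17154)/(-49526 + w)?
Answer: -21829/22846 ≈ -0.95548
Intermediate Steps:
w = 3834
(26504 + 17154)/(-49526 + w) = (26504 + 17154)/(-49526 + 3834) = 43658/(-45692) = 43658*(-1/45692) = -21829/22846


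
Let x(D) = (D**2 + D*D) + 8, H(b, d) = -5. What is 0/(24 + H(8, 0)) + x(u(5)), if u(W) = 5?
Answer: 58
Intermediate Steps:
x(D) = 8 + 2*D**2 (x(D) = (D**2 + D**2) + 8 = 2*D**2 + 8 = 8 + 2*D**2)
0/(24 + H(8, 0)) + x(u(5)) = 0/(24 - 5) + (8 + 2*5**2) = 0/19 + (8 + 2*25) = 0*(1/19) + (8 + 50) = 0 + 58 = 58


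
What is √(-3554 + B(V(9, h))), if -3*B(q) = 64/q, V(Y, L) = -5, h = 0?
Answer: I*√798690/15 ≈ 59.58*I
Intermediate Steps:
B(q) = -64/(3*q)
√(-3554 + B(V(9, h))) = √(-3554 - 64/3/(-5)) = √(-3554 - 64/3*(-⅕)) = √(-3554 + 64/15) = √(-53246/15) = I*√798690/15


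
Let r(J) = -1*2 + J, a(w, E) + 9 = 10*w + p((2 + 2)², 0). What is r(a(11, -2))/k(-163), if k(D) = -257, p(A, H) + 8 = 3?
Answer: -94/257 ≈ -0.36576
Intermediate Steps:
p(A, H) = -5 (p(A, H) = -8 + 3 = -5)
a(w, E) = -14 + 10*w (a(w, E) = -9 + (10*w - 5) = -9 + (-5 + 10*w) = -14 + 10*w)
r(J) = -2 + J
r(a(11, -2))/k(-163) = (-2 + (-14 + 10*11))/(-257) = (-2 + (-14 + 110))*(-1/257) = (-2 + 96)*(-1/257) = 94*(-1/257) = -94/257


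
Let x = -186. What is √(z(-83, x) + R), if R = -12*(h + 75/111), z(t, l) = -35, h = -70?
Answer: √1090945/37 ≈ 28.229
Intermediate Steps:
R = 30780/37 (R = -12*(-70 + 75/111) = -12*(-70 + 75*(1/111)) = -12*(-70 + 25/37) = -12*(-2565/37) = 30780/37 ≈ 831.89)
√(z(-83, x) + R) = √(-35 + 30780/37) = √(29485/37) = √1090945/37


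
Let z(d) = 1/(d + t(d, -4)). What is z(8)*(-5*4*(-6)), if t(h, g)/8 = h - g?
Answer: 15/13 ≈ 1.1538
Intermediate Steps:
t(h, g) = -8*g + 8*h (t(h, g) = 8*(h - g) = -8*g + 8*h)
z(d) = 1/(32 + 9*d) (z(d) = 1/(d + (-8*(-4) + 8*d)) = 1/(d + (32 + 8*d)) = 1/(32 + 9*d))
z(8)*(-5*4*(-6)) = (-5*4*(-6))/(32 + 9*8) = (-20*(-6))/(32 + 72) = 120/104 = (1/104)*120 = 15/13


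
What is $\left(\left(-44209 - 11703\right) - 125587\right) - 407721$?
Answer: $-589220$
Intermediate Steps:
$\left(\left(-44209 - 11703\right) - 125587\right) - 407721 = \left(-55912 - 125587\right) - 407721 = -181499 - 407721 = -589220$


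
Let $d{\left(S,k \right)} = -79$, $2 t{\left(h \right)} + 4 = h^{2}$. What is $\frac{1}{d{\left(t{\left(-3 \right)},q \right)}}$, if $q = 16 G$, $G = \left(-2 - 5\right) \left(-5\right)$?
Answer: $- \frac{1}{79} \approx -0.012658$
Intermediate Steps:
$G = 35$ ($G = \left(-7\right) \left(-5\right) = 35$)
$t{\left(h \right)} = -2 + \frac{h^{2}}{2}$
$q = 560$ ($q = 16 \cdot 35 = 560$)
$\frac{1}{d{\left(t{\left(-3 \right)},q \right)}} = \frac{1}{-79} = - \frac{1}{79}$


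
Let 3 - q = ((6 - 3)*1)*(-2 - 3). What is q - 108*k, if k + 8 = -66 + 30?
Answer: 4770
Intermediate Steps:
k = -44 (k = -8 + (-66 + 30) = -8 - 36 = -44)
q = 18 (q = 3 - (6 - 3)*1*(-2 - 3) = 3 - 3*1*(-5) = 3 - 3*(-5) = 3 - 1*(-15) = 3 + 15 = 18)
q - 108*k = 18 - 108*(-44) = 18 + 4752 = 4770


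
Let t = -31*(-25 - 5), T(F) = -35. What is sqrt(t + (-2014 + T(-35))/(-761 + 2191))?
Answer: 21*sqrt(4305730)/1430 ≈ 30.472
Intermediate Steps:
t = 930 (t = -31*(-30) = 930)
sqrt(t + (-2014 + T(-35))/(-761 + 2191)) = sqrt(930 + (-2014 - 35)/(-761 + 2191)) = sqrt(930 - 2049/1430) = sqrt(1327851/1430) = 21*sqrt(4305730)/1430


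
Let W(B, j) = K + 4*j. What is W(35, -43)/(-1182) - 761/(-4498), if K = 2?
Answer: 832081/2658318 ≈ 0.31301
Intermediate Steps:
W(B, j) = 2 + 4*j
W(35, -43)/(-1182) - 761/(-4498) = (2 + 4*(-43))/(-1182) - 761/(-4498) = (2 - 172)*(-1/1182) - 761*(-1/4498) = -170*(-1/1182) + 761/4498 = 85/591 + 761/4498 = 832081/2658318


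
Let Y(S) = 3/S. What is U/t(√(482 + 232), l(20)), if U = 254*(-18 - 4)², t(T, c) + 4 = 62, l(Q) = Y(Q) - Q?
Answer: 61468/29 ≈ 2119.6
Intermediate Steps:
l(Q) = -Q + 3/Q (l(Q) = 3/Q - Q = -Q + 3/Q)
t(T, c) = 58 (t(T, c) = -4 + 62 = 58)
U = 122936 (U = 254*(-22)² = 254*484 = 122936)
U/t(√(482 + 232), l(20)) = 122936/58 = 122936*(1/58) = 61468/29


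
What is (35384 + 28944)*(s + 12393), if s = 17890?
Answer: 1948044824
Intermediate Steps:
(35384 + 28944)*(s + 12393) = (35384 + 28944)*(17890 + 12393) = 64328*30283 = 1948044824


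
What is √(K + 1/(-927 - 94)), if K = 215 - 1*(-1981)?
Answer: √2289199415/1021 ≈ 46.862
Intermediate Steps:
K = 2196 (K = 215 + 1981 = 2196)
√(K + 1/(-927 - 94)) = √(2196 + 1/(-927 - 94)) = √(2196 + 1/(-1021)) = √(2196 - 1/1021) = √(2242115/1021) = √2289199415/1021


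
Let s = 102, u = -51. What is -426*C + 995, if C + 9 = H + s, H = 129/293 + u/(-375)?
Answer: -1423558531/36625 ≈ -38869.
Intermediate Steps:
H = 21106/36625 (H = 129/293 - 51/(-375) = 129*(1/293) - 51*(-1/375) = 129/293 + 17/125 = 21106/36625 ≈ 0.57627)
C = 3427231/36625 (C = -9 + (21106/36625 + 102) = -9 + 3756856/36625 = 3427231/36625 ≈ 93.576)
-426*C + 995 = -426*3427231/36625 + 995 = -1460000406/36625 + 995 = -1423558531/36625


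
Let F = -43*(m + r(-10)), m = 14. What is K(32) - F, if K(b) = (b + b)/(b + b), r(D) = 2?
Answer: 689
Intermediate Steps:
K(b) = 1 (K(b) = (2*b)/((2*b)) = (2*b)*(1/(2*b)) = 1)
F = -688 (F = -43*(14 + 2) = -43*16 = -688)
K(32) - F = 1 - 1*(-688) = 1 + 688 = 689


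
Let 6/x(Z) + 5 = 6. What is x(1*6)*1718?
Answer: 10308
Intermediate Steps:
x(Z) = 6 (x(Z) = 6/(-5 + 6) = 6/1 = 6*1 = 6)
x(1*6)*1718 = 6*1718 = 10308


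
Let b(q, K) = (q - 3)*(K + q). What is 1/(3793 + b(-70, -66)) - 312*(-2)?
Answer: 8561905/13721 ≈ 624.00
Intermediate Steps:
b(q, K) = (-3 + q)*(K + q)
1/(3793 + b(-70, -66)) - 312*(-2) = 1/(3793 + ((-70)² - 3*(-66) - 3*(-70) - 66*(-70))) - 312*(-2) = 1/(3793 + (4900 + 198 + 210 + 4620)) + 624 = 1/(3793 + 9928) + 624 = 1/13721 + 624 = 8561905/13721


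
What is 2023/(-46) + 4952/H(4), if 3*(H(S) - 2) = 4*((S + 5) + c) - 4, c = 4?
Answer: 95689/414 ≈ 231.13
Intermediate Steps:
H(S) = 38/3 + 4*S/3 (H(S) = 2 + (4*((S + 5) + 4) - 4)/3 = 2 + (4*((5 + S) + 4) - 4)/3 = 2 + (4*(9 + S) - 4)/3 = 2 + ((36 + 4*S) - 4)/3 = 2 + (32 + 4*S)/3 = 2 + (32/3 + 4*S/3) = 38/3 + 4*S/3)
2023/(-46) + 4952/H(4) = 2023/(-46) + 4952/(38/3 + (4/3)*4) = 2023*(-1/46) + 4952/(38/3 + 16/3) = -2023/46 + 4952/18 = -2023/46 + 4952*(1/18) = -2023/46 + 2476/9 = 95689/414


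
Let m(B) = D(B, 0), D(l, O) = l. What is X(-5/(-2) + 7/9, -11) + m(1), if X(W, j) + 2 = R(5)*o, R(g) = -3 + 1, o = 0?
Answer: -1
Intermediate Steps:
R(g) = -2
X(W, j) = -2 (X(W, j) = -2 - 2*0 = -2 + 0 = -2)
m(B) = B
X(-5/(-2) + 7/9, -11) + m(1) = -2 + 1 = -1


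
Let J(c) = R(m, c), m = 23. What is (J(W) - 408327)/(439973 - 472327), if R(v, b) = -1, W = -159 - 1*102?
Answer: 204164/16177 ≈ 12.621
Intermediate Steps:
W = -261 (W = -159 - 102 = -261)
J(c) = -1
(J(W) - 408327)/(439973 - 472327) = (-1 - 408327)/(439973 - 472327) = -408328/(-32354) = -408328*(-1/32354) = 204164/16177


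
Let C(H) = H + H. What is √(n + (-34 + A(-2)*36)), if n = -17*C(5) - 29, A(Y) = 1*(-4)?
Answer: I*√377 ≈ 19.417*I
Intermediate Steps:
A(Y) = -4
C(H) = 2*H
n = -199 (n = -34*5 - 29 = -17*10 - 29 = -170 - 29 = -199)
√(n + (-34 + A(-2)*36)) = √(-199 + (-34 - 4*36)) = √(-199 + (-34 - 144)) = √(-199 - 178) = √(-377) = I*√377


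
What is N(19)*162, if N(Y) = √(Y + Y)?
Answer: 162*√38 ≈ 998.63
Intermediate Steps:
N(Y) = √2*√Y (N(Y) = √(2*Y) = √2*√Y)
N(19)*162 = (√2*√19)*162 = √38*162 = 162*√38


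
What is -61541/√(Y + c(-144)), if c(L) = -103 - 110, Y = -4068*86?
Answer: 61541*I*√350061/350061 ≈ 104.01*I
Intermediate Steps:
Y = -349848
c(L) = -213
-61541/√(Y + c(-144)) = -61541/√(-349848 - 213) = -61541*(-I*√350061/350061) = -(-61541)*I*√350061/350061 = 61541*I*√350061/350061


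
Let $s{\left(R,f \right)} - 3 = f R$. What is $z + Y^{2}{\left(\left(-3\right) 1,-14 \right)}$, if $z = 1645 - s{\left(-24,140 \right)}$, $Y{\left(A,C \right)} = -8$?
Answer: $5066$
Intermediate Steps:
$s{\left(R,f \right)} = 3 + R f$ ($s{\left(R,f \right)} = 3 + f R = 3 + R f$)
$z = 5002$ ($z = 1645 - \left(3 - 3360\right) = 1645 - -3357 = 1645 + 3357 = 5002$)
$z + Y^{2}{\left(\left(-3\right) 1,-14 \right)} = 5002 + \left(-8\right)^{2} = 5002 + 64 = 5066$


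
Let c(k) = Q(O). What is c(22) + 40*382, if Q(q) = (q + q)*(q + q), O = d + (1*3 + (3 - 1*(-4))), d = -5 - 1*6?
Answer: 15284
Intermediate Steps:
d = -11 (d = -5 - 6 = -11)
O = -1 (O = -11 + (1*3 + (3 - 1*(-4))) = -11 + (3 + (3 + 4)) = -11 + (3 + 7) = -11 + 10 = -1)
Q(q) = 4*q**2 (Q(q) = (2*q)*(2*q) = 4*q**2)
c(k) = 4 (c(k) = 4*(-1)**2 = 4*1 = 4)
c(22) + 40*382 = 4 + 40*382 = 4 + 15280 = 15284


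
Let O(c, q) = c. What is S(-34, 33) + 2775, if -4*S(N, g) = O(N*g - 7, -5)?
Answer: 12229/4 ≈ 3057.3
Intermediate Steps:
S(N, g) = 7/4 - N*g/4 (S(N, g) = -(N*g - 7)/4 = -(-7 + N*g)/4 = 7/4 - N*g/4)
S(-34, 33) + 2775 = (7/4 - 1/4*(-34)*33) + 2775 = (7/4 + 561/2) + 2775 = 1129/4 + 2775 = 12229/4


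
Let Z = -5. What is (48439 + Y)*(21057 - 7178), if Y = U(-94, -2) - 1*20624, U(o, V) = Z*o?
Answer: 392567515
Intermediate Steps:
U(o, V) = -5*o
Y = -20154 (Y = -5*(-94) - 1*20624 = 470 - 20624 = -20154)
(48439 + Y)*(21057 - 7178) = (48439 - 20154)*(21057 - 7178) = 28285*13879 = 392567515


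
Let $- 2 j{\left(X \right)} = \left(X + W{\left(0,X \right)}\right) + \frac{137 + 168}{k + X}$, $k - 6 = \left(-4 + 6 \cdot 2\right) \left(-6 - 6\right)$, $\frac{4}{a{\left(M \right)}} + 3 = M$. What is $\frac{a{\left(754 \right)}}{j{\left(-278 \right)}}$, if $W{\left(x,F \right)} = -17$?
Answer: $\frac{2944}{81757615} \approx 3.6009 \cdot 10^{-5}$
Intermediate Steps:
$a{\left(M \right)} = \frac{4}{-3 + M}$
$k = -90$ ($k = 6 + \left(-4 + 6 \cdot 2\right) \left(-6 - 6\right) = 6 + \left(-4 + 12\right) \left(-12\right) = 6 + 8 \left(-12\right) = 6 - 96 = -90$)
$j{\left(X \right)} = \frac{17}{2} - \frac{305}{2 \left(-90 + X\right)} - \frac{X}{2}$ ($j{\left(X \right)} = - \frac{\left(X - 17\right) + \frac{137 + 168}{-90 + X}}{2} = - \frac{\left(-17 + X\right) + \frac{305}{-90 + X}}{2} = - \frac{-17 + X + \frac{305}{-90 + X}}{2} = \frac{17}{2} - \frac{305}{2 \left(-90 + X\right)} - \frac{X}{2}$)
$\frac{a{\left(754 \right)}}{j{\left(-278 \right)}} = \frac{4 \frac{1}{-3 + 754}}{\frac{1}{2} \frac{1}{-90 - 278} \left(-1835 - \left(-278\right)^{2} + 107 \left(-278\right)\right)} = \frac{4 \cdot \frac{1}{751}}{\frac{1}{2} \frac{1}{-368} \left(-1835 - 77284 - 29746\right)} = \frac{4 \cdot \frac{1}{751}}{\frac{1}{2} \left(- \frac{1}{368}\right) \left(-1835 - 77284 - 29746\right)} = \frac{4}{751 \cdot \frac{1}{2} \left(- \frac{1}{368}\right) \left(-108865\right)} = \frac{4}{751 \cdot \frac{108865}{736}} = \frac{4}{751} \cdot \frac{736}{108865} = \frac{2944}{81757615}$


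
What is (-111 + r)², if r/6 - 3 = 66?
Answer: 91809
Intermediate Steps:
r = 414 (r = 18 + 6*66 = 18 + 396 = 414)
(-111 + r)² = (-111 + 414)² = 303² = 91809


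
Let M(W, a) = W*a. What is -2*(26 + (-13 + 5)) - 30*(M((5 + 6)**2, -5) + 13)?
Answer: 17724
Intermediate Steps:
-2*(26 + (-13 + 5)) - 30*(M((5 + 6)**2, -5) + 13) = -2*(26 + (-13 + 5)) - 30*((5 + 6)**2*(-5) + 13) = -2*(26 - 8) - 30*(11**2*(-5) + 13) = -2*18 - 30*(121*(-5) + 13) = -36 - 30*(-605 + 13) = -36 - 30*(-592) = -36 + 17760 = 17724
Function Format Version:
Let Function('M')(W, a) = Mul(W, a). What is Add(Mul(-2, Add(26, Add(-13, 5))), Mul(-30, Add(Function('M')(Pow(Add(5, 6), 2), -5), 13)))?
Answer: 17724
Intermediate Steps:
Add(Mul(-2, Add(26, Add(-13, 5))), Mul(-30, Add(Function('M')(Pow(Add(5, 6), 2), -5), 13))) = Add(Mul(-2, Add(26, Add(-13, 5))), Mul(-30, Add(Mul(Pow(Add(5, 6), 2), -5), 13))) = Add(Mul(-2, Add(26, -8)), Mul(-30, Add(Mul(Pow(11, 2), -5), 13))) = Add(Mul(-2, 18), Mul(-30, Add(Mul(121, -5), 13))) = Add(-36, Mul(-30, Add(-605, 13))) = Add(-36, Mul(-30, -592)) = Add(-36, 17760) = 17724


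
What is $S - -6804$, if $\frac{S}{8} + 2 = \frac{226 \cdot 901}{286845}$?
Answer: $\frac{1948732868}{286845} \approx 6793.7$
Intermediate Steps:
$S = - \frac{2960512}{286845}$ ($S = -16 + 8 \frac{226 \cdot 901}{286845} = -16 + 8 \cdot 203626 \cdot \frac{1}{286845} = -16 + 8 \cdot \frac{203626}{286845} = -16 + \frac{1629008}{286845} = - \frac{2960512}{286845} \approx -10.321$)
$S - -6804 = - \frac{2960512}{286845} - -6804 = - \frac{2960512}{286845} + 6804 = \frac{1948732868}{286845}$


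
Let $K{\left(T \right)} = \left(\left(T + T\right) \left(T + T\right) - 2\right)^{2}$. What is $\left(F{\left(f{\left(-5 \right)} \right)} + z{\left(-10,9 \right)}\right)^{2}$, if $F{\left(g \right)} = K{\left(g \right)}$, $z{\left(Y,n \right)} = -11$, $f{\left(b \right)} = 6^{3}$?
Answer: $1212973623982187182129$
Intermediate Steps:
$K{\left(T \right)} = \left(-2 + 4 T^{2}\right)^{2}$ ($K{\left(T \right)} = \left(2 T 2 T - 2\right)^{2} = \left(4 T^{2} - 2\right)^{2} = \left(-2 + 4 T^{2}\right)^{2}$)
$f{\left(b \right)} = 216$
$F{\left(g \right)} = 4 \left(-1 + 2 g^{2}\right)^{2}$
$\left(F{\left(f{\left(-5 \right)} \right)} + z{\left(-10,9 \right)}\right)^{2} = \left(4 \left(-1 + 2 \cdot 216^{2}\right)^{2} - 11\right)^{2} = \left(4 \left(-1 + 2 \cdot 46656\right)^{2} - 11\right)^{2} = \left(4 \left(-1 + 93312\right)^{2} - 11\right)^{2} = \left(4 \cdot 93311^{2} - 11\right)^{2} = \left(4 \cdot 8706942721 - 11\right)^{2} = \left(34827770884 - 11\right)^{2} = 34827770873^{2} = 1212973623982187182129$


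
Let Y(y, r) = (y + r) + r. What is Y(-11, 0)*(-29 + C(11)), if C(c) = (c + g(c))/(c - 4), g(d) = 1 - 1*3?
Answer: 2134/7 ≈ 304.86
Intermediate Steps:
g(d) = -2 (g(d) = 1 - 3 = -2)
C(c) = (-2 + c)/(-4 + c) (C(c) = (c - 2)/(c - 4) = (-2 + c)/(-4 + c))
Y(y, r) = y + 2*r (Y(y, r) = (r + y) + r = y + 2*r)
Y(-11, 0)*(-29 + C(11)) = (-11 + 2*0)*(-29 + (-2 + 11)/(-4 + 11)) = (-11 + 0)*(-29 + 9/7) = -11*(-29 + (1/7)*9) = -11*(-29 + 9/7) = -11*(-194/7) = 2134/7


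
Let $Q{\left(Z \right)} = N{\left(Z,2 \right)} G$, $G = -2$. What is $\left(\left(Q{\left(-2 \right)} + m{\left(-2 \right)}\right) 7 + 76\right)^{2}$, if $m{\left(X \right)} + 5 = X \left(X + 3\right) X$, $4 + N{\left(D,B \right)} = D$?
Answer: $23409$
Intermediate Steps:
$N{\left(D,B \right)} = -4 + D$
$m{\left(X \right)} = -5 + X^{2} \left(3 + X\right)$ ($m{\left(X \right)} = -5 + X \left(X + 3\right) X = -5 + X \left(3 + X\right) X = -5 + X^{2} \left(3 + X\right)$)
$Q{\left(Z \right)} = 8 - 2 Z$ ($Q{\left(Z \right)} = \left(-4 + Z\right) \left(-2\right) = 8 - 2 Z$)
$\left(\left(Q{\left(-2 \right)} + m{\left(-2 \right)}\right) 7 + 76\right)^{2} = \left(\left(\left(8 - -4\right) + \left(-5 + \left(-2\right)^{3} + 3 \left(-2\right)^{2}\right)\right) 7 + 76\right)^{2} = \left(\left(\left(8 + 4\right) - 1\right) 7 + 76\right)^{2} = \left(\left(12 - 1\right) 7 + 76\right)^{2} = \left(11 \cdot 7 + 76\right)^{2} = \left(77 + 76\right)^{2} = 153^{2} = 23409$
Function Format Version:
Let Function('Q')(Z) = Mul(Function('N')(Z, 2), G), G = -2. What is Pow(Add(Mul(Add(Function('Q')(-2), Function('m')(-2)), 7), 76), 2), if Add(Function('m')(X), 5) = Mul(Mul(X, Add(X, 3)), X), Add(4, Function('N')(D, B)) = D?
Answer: 23409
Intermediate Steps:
Function('N')(D, B) = Add(-4, D)
Function('m')(X) = Add(-5, Mul(Pow(X, 2), Add(3, X))) (Function('m')(X) = Add(-5, Mul(Mul(X, Add(X, 3)), X)) = Add(-5, Mul(Mul(X, Add(3, X)), X)) = Add(-5, Mul(Pow(X, 2), Add(3, X))))
Function('Q')(Z) = Add(8, Mul(-2, Z)) (Function('Q')(Z) = Mul(Add(-4, Z), -2) = Add(8, Mul(-2, Z)))
Pow(Add(Mul(Add(Function('Q')(-2), Function('m')(-2)), 7), 76), 2) = Pow(Add(Mul(Add(Add(8, Mul(-2, -2)), Add(-5, Pow(-2, 3), Mul(3, Pow(-2, 2)))), 7), 76), 2) = Pow(Add(Mul(Add(Add(8, 4), Add(-5, -8, Mul(3, 4))), 7), 76), 2) = Pow(Add(Mul(Add(12, Add(-5, -8, 12)), 7), 76), 2) = Pow(Add(Mul(Add(12, -1), 7), 76), 2) = Pow(Add(Mul(11, 7), 76), 2) = Pow(Add(77, 76), 2) = Pow(153, 2) = 23409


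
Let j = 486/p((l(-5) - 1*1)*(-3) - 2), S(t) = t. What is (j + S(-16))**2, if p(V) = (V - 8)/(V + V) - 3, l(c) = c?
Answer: 4494400/121 ≈ 37144.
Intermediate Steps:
p(V) = -3 + (-8 + V)/(2*V) (p(V) = (-8 + V)/((2*V)) - 3 = (-8 + V)*(1/(2*V)) - 3 = (-8 + V)/(2*V) - 3 = -3 + (-8 + V)/(2*V))
j = -1944/11 (j = 486/(-5/2 - 4/((-5 - 1*1)*(-3) - 2)) = 486/(-5/2 - 4/((-5 - 1)*(-3) - 2)) = 486/(-5/2 - 4/(-6*(-3) - 2)) = 486/(-5/2 - 4/(18 - 2)) = 486/(-5/2 - 4/16) = 486/(-5/2 - 4*1/16) = 486/(-5/2 - 1/4) = 486/(-11/4) = 486*(-4/11) = -1944/11 ≈ -176.73)
(j + S(-16))**2 = (-1944/11 - 16)**2 = (-2120/11)**2 = 4494400/121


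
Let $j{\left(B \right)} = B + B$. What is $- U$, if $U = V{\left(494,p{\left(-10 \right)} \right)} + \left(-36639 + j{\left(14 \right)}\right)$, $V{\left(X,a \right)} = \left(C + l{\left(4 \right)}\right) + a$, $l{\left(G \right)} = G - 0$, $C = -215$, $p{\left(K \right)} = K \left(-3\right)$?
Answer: $36792$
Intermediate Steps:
$p{\left(K \right)} = - 3 K$
$j{\left(B \right)} = 2 B$
$l{\left(G \right)} = G$ ($l{\left(G \right)} = G + 0 = G$)
$V{\left(X,a \right)} = -211 + a$ ($V{\left(X,a \right)} = \left(-215 + 4\right) + a = -211 + a$)
$U = -36792$ ($U = \left(-211 - -30\right) + \left(-36639 + 2 \cdot 14\right) = \left(-211 + 30\right) + \left(-36639 + 28\right) = -181 - 36611 = -36792$)
$- U = \left(-1\right) \left(-36792\right) = 36792$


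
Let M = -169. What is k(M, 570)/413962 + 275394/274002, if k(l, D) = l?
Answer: 18992724115/18904402654 ≈ 1.0047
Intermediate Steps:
k(M, 570)/413962 + 275394/274002 = -169/413962 + 275394/274002 = -169*1/413962 + 275394*(1/274002) = -169/413962 + 45899/45667 = 18992724115/18904402654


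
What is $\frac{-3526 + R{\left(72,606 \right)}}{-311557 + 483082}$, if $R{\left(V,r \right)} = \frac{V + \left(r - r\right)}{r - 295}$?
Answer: $- \frac{1096514}{53344275} \approx -0.020555$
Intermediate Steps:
$R{\left(V,r \right)} = \frac{V}{-295 + r}$ ($R{\left(V,r \right)} = \frac{V + 0}{-295 + r} = \frac{V}{-295 + r}$)
$\frac{-3526 + R{\left(72,606 \right)}}{-311557 + 483082} = \frac{-3526 + \frac{72}{-295 + 606}}{-311557 + 483082} = \frac{-3526 + \frac{72}{311}}{171525} = \left(-3526 + 72 \cdot \frac{1}{311}\right) \frac{1}{171525} = \left(-3526 + \frac{72}{311}\right) \frac{1}{171525} = \left(- \frac{1096514}{311}\right) \frac{1}{171525} = - \frac{1096514}{53344275}$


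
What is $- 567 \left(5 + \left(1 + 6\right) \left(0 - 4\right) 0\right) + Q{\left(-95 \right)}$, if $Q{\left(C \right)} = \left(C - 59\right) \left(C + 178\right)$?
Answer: $-15617$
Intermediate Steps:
$Q{\left(C \right)} = \left(-59 + C\right) \left(178 + C\right)$
$- 567 \left(5 + \left(1 + 6\right) \left(0 - 4\right) 0\right) + Q{\left(-95 \right)} = - 567 \left(5 + \left(1 + 6\right) \left(0 - 4\right) 0\right) + \left(-10502 + \left(-95\right)^{2} + 119 \left(-95\right)\right) = - 567 \left(5 + 7 \left(-4\right) 0\right) - 12782 = - 567 \left(5 - 0\right) - 12782 = - 567 \left(5 + 0\right) - 12782 = \left(-567\right) 5 - 12782 = -2835 - 12782 = -15617$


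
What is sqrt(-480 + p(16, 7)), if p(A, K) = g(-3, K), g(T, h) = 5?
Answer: 5*I*sqrt(19) ≈ 21.794*I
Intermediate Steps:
p(A, K) = 5
sqrt(-480 + p(16, 7)) = sqrt(-480 + 5) = sqrt(-475) = 5*I*sqrt(19)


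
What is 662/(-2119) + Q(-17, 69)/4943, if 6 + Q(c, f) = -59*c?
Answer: -1159623/10474217 ≈ -0.11071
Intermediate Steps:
Q(c, f) = -6 - 59*c
662/(-2119) + Q(-17, 69)/4943 = 662/(-2119) + (-6 - 59*(-17))/4943 = 662*(-1/2119) + (-6 + 1003)*(1/4943) = -662/2119 + 997*(1/4943) = -662/2119 + 997/4943 = -1159623/10474217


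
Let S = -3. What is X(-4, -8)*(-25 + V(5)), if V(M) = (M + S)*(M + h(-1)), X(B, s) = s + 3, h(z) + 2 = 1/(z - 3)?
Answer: 195/2 ≈ 97.500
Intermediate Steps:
h(z) = -2 + 1/(-3 + z) (h(z) = -2 + 1/(z - 3) = -2 + 1/(-3 + z))
X(B, s) = 3 + s
V(M) = (-3 + M)*(-9/4 + M) (V(M) = (M - 3)*(M + (7 - 2*(-1))/(-3 - 1)) = (-3 + M)*(M + (7 + 2)/(-4)) = (-3 + M)*(M - ¼*9) = (-3 + M)*(M - 9/4) = (-3 + M)*(-9/4 + M))
X(-4, -8)*(-25 + V(5)) = (3 - 8)*(-25 + (27/4 + 5² - 21/4*5)) = -5*(-25 + (27/4 + 25 - 105/4)) = -5*(-25 + 11/2) = -5*(-39/2) = 195/2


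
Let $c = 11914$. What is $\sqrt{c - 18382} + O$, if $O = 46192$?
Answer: $46192 + 14 i \sqrt{33} \approx 46192.0 + 80.424 i$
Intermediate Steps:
$\sqrt{c - 18382} + O = \sqrt{11914 - 18382} + 46192 = \sqrt{-6468} + 46192 = 14 i \sqrt{33} + 46192 = 46192 + 14 i \sqrt{33}$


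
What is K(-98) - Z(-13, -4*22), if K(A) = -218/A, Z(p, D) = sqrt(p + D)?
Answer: 109/49 - I*sqrt(101) ≈ 2.2245 - 10.05*I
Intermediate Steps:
Z(p, D) = sqrt(D + p)
K(-98) - Z(-13, -4*22) = -218/(-98) - sqrt(-4*22 - 13) = -218*(-1/98) - sqrt(-88 - 13) = 109/49 - sqrt(-101) = 109/49 - I*sqrt(101)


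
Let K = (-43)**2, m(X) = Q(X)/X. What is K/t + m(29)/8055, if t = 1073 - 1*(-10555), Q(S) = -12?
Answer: 47975291/301804740 ≈ 0.15896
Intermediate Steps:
m(X) = -12/X
t = 11628 (t = 1073 + 10555 = 11628)
K = 1849
K/t + m(29)/8055 = 1849/11628 - 12/29/8055 = 1849*(1/11628) - 12*1/29*(1/8055) = 1849/11628 - 12/29*1/8055 = 1849/11628 - 4/77865 = 47975291/301804740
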